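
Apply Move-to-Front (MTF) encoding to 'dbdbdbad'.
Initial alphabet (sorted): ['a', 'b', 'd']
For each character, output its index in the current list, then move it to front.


MTF encoding:
'd': index 2 in ['a', 'b', 'd'] -> ['d', 'a', 'b']
'b': index 2 in ['d', 'a', 'b'] -> ['b', 'd', 'a']
'd': index 1 in ['b', 'd', 'a'] -> ['d', 'b', 'a']
'b': index 1 in ['d', 'b', 'a'] -> ['b', 'd', 'a']
'd': index 1 in ['b', 'd', 'a'] -> ['d', 'b', 'a']
'b': index 1 in ['d', 'b', 'a'] -> ['b', 'd', 'a']
'a': index 2 in ['b', 'd', 'a'] -> ['a', 'b', 'd']
'd': index 2 in ['a', 'b', 'd'] -> ['d', 'a', 'b']


Output: [2, 2, 1, 1, 1, 1, 2, 2]


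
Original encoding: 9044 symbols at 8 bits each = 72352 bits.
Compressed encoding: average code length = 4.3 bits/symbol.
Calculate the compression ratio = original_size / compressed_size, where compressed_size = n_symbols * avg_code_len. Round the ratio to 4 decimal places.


original_size = n_symbols * orig_bits = 9044 * 8 = 72352 bits
compressed_size = n_symbols * avg_code_len = 9044 * 4.3 = 38889.2 bits
ratio = original_size / compressed_size = 72352 / 38889.2 = 1.8605

Compression ratio = 1.8605


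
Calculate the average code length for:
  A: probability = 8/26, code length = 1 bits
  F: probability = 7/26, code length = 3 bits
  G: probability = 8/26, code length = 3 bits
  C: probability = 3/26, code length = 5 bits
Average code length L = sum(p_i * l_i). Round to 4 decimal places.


Weighted contributions p_i * l_i:
  A: (8/26) * 1 = 8/26
  F: (7/26) * 3 = 21/26
  G: (8/26) * 3 = 24/26
  C: (3/26) * 5 = 15/26
Sum = (8 + 21 + 24 + 15)/26 = 68/26

L = 68/26 = 2.6154 bits/symbol


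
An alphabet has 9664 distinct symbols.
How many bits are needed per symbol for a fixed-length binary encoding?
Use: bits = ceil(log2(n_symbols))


log2(9664) = 13.2384
Bracket: 2^13 = 8192 < 9664 <= 2^14 = 16384
So ceil(log2(9664)) = 14

bits = ceil(log2(9664)) = ceil(13.2384) = 14 bits


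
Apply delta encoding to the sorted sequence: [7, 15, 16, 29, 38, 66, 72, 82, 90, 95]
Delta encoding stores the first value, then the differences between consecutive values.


First value: 7
Deltas:
  15 - 7 = 8
  16 - 15 = 1
  29 - 16 = 13
  38 - 29 = 9
  66 - 38 = 28
  72 - 66 = 6
  82 - 72 = 10
  90 - 82 = 8
  95 - 90 = 5


Delta encoded: [7, 8, 1, 13, 9, 28, 6, 10, 8, 5]


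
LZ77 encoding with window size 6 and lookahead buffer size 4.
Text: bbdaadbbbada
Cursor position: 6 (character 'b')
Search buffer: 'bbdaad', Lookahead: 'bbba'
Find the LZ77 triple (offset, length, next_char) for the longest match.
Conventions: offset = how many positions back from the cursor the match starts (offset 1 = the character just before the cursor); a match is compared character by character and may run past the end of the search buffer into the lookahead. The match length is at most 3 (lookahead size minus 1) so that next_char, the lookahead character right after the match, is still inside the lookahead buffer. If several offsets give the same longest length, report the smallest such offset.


Try each offset into the search buffer:
  offset=1 (pos 5, char 'd'): match length 0
  offset=2 (pos 4, char 'a'): match length 0
  offset=3 (pos 3, char 'a'): match length 0
  offset=4 (pos 2, char 'd'): match length 0
  offset=5 (pos 1, char 'b'): match length 1
  offset=6 (pos 0, char 'b'): match length 2
Longest match has length 2 at offset 6.
next_char = character at position 6 + 2 = 8 -> 'b'

Best match: offset=6, length=2 (matching 'bb' starting at position 0)
LZ77 triple: (6, 2, 'b')


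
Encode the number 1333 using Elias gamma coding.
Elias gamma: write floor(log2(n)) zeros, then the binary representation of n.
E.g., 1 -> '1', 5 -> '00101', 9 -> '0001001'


num_bits = floor(log2(1333)) + 1 = 11
leading_zeros = num_bits - 1 = 10
binary(1333) = 10100110101

Elias gamma(1333) = '0000000000' + '10100110101' = 000000000010100110101 (21 bits)


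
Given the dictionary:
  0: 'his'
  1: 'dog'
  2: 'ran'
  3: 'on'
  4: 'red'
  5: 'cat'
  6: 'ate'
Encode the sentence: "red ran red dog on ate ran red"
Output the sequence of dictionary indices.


Look up each word in the dictionary:
  'red' -> 4
  'ran' -> 2
  'red' -> 4
  'dog' -> 1
  'on' -> 3
  'ate' -> 6
  'ran' -> 2
  'red' -> 4

Encoded: [4, 2, 4, 1, 3, 6, 2, 4]


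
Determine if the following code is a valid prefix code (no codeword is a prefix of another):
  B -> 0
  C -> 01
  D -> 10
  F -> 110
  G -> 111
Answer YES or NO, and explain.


Checking each pair (does one codeword prefix another?):
  B='0' vs C='01': prefix -- VIOLATION

NO -- this is NOT a valid prefix code. B (0) is a prefix of C (01).


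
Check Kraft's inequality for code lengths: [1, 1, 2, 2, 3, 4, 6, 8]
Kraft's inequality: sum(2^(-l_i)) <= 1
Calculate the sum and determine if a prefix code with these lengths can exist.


Sum = 2^(-1) + 2^(-1) + 2^(-2) + 2^(-2) + 2^(-3) + 2^(-4) + 2^(-6) + 2^(-8)
    = 0.5 + 0.5 + 0.25 + 0.25 + 0.125 + 0.0625 + 0.015625 + 0.00390625
    = 437/256 = 1.70703125
Since 1.70703125 > 1, Kraft's inequality is NOT satisfied.
A prefix code with these lengths CANNOT exist.

Kraft sum = 1.70703125. Not satisfied.


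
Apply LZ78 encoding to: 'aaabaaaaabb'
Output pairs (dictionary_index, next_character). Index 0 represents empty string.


LZ78 encoding steps:
Dictionary: {0: ''}
Step 1: w='' (idx 0), next='a' -> output (0, 'a'), add 'a' as idx 1
Step 2: w='a' (idx 1), next='a' -> output (1, 'a'), add 'aa' as idx 2
Step 3: w='' (idx 0), next='b' -> output (0, 'b'), add 'b' as idx 3
Step 4: w='aa' (idx 2), next='a' -> output (2, 'a'), add 'aaa' as idx 4
Step 5: w='aa' (idx 2), next='b' -> output (2, 'b'), add 'aab' as idx 5
Step 6: w='b' (idx 3), end of input -> output (3, '')


Encoded: [(0, 'a'), (1, 'a'), (0, 'b'), (2, 'a'), (2, 'b'), (3, '')]


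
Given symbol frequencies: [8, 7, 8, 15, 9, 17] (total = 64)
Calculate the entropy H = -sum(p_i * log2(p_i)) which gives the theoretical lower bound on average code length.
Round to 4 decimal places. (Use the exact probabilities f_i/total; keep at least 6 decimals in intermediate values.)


Per-symbol terms -p_i * log2(p_i) with p_i = f_i/64:
  p = 8/64 = 0.125000: log2(p) = -3.000000, -p*log2(p) = 0.375000
  p = 7/64 = 0.109375: log2(p) = -3.192645, -p*log2(p) = 0.349196
  p = 8/64 = 0.125000: log2(p) = -3.000000, -p*log2(p) = 0.375000
  p = 15/64 = 0.234375: log2(p) = -2.093109, -p*log2(p) = 0.490573
  p = 9/64 = 0.140625: log2(p) = -2.830075, -p*log2(p) = 0.397979
  p = 17/64 = 0.265625: log2(p) = -1.912537, -p*log2(p) = 0.508018
H = 0.375000 + 0.349196 + 0.375000 + 0.490573 + 0.397979 + 0.508018 = 2.495766

H = 2.4958 bits/symbol


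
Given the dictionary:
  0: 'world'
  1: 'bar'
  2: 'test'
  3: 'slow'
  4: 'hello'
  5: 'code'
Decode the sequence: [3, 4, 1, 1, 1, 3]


Look up each index in the dictionary:
  3 -> 'slow'
  4 -> 'hello'
  1 -> 'bar'
  1 -> 'bar'
  1 -> 'bar'
  3 -> 'slow'

Decoded: "slow hello bar bar bar slow"


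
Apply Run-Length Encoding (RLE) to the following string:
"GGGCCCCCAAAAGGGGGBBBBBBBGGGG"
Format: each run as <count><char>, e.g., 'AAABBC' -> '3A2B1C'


Scanning runs left to right:
  i=0: run of 'G' x 3 -> '3G'
  i=3: run of 'C' x 5 -> '5C'
  i=8: run of 'A' x 4 -> '4A'
  i=12: run of 'G' x 5 -> '5G'
  i=17: run of 'B' x 7 -> '7B'
  i=24: run of 'G' x 4 -> '4G'

RLE = 3G5C4A5G7B4G


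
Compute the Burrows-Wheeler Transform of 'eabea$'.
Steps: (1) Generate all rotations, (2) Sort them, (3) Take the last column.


Rotations (sorted):
  0: $eabea -> last char: a
  1: a$eabe -> last char: e
  2: abea$e -> last char: e
  3: bea$ea -> last char: a
  4: ea$eab -> last char: b
  5: eabea$ -> last char: $


BWT = aeeab$


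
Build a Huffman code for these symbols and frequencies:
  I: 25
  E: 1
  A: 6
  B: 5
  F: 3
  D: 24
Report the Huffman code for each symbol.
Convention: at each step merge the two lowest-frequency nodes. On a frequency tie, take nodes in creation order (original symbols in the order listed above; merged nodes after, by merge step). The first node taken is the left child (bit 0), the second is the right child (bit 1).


Huffman tree construction:
Step 1: Merge E(1) + F(3) = 4
Step 2: Merge (E+F)(4) + B(5) = 9
Step 3: Merge A(6) + ((E+F)+B)(9) = 15
Step 4: Merge (A+((E+F)+B))(15) + D(24) = 39
Step 5: Merge I(25) + ((A+((E+F)+B))+D)(39) = 64
Read each symbol's code off the tree from the root (left child = 0, right child = 1).

Codes:
  I: 0 (length 1)
  E: 10100 (length 5)
  A: 100 (length 3)
  B: 1011 (length 4)
  F: 10101 (length 5)
  D: 11 (length 2)
Average code length: 131/64 = 2.0469 bits/symbol


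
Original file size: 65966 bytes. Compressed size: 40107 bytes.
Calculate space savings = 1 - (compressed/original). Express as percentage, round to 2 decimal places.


ratio = compressed/original = 40107/65966 = 0.607995
savings = 1 - ratio = 1 - 0.607995 = 0.392005
as a percentage: 0.392005 * 100 = 39.2%

Space savings = 1 - 40107/65966 = 39.2%


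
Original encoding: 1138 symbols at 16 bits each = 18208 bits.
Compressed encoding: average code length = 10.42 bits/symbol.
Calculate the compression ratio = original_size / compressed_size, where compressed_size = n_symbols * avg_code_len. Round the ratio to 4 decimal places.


original_size = n_symbols * orig_bits = 1138 * 16 = 18208 bits
compressed_size = n_symbols * avg_code_len = 1138 * 10.42 = 11857.96 bits
ratio = original_size / compressed_size = 18208 / 11857.96 = 1.5355

Compression ratio = 1.5355


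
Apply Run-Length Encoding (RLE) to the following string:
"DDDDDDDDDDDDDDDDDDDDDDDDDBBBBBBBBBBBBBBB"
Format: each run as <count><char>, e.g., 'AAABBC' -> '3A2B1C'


Scanning runs left to right:
  i=0: run of 'D' x 25 -> '25D'
  i=25: run of 'B' x 15 -> '15B'

RLE = 25D15B


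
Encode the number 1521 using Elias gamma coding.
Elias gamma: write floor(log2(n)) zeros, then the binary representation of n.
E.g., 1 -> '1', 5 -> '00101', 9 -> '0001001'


num_bits = floor(log2(1521)) + 1 = 11
leading_zeros = num_bits - 1 = 10
binary(1521) = 10111110001

Elias gamma(1521) = '0000000000' + '10111110001' = 000000000010111110001 (21 bits)


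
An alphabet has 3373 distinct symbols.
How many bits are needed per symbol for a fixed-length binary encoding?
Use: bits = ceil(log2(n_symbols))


log2(3373) = 11.7198
Bracket: 2^11 = 2048 < 3373 <= 2^12 = 4096
So ceil(log2(3373)) = 12

bits = ceil(log2(3373)) = ceil(11.7198) = 12 bits


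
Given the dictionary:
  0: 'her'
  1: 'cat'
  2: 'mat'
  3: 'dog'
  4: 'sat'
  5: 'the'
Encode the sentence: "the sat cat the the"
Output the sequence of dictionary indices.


Look up each word in the dictionary:
  'the' -> 5
  'sat' -> 4
  'cat' -> 1
  'the' -> 5
  'the' -> 5

Encoded: [5, 4, 1, 5, 5]


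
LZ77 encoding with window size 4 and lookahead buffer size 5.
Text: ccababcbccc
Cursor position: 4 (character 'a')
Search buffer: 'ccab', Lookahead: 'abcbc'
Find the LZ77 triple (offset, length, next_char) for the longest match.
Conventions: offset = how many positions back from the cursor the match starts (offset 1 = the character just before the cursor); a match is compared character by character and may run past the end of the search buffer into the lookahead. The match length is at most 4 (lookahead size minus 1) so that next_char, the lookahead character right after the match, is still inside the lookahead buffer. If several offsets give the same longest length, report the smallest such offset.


Try each offset into the search buffer:
  offset=1 (pos 3, char 'b'): match length 0
  offset=2 (pos 2, char 'a'): match length 2
  offset=3 (pos 1, char 'c'): match length 0
  offset=4 (pos 0, char 'c'): match length 0
Longest match has length 2 at offset 2.
next_char = character at position 4 + 2 = 6 -> 'c'

Best match: offset=2, length=2 (matching 'ab' starting at position 2)
LZ77 triple: (2, 2, 'c')


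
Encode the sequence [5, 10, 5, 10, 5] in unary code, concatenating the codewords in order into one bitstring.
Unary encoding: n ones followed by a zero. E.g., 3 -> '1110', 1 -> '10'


Encode each number as n ones followed by a terminating 0:
  5 -> 111110 (6 bits)
  10 -> 11111111110 (11 bits)
  5 -> 111110 (6 bits)
  10 -> 11111111110 (11 bits)
  5 -> 111110 (6 bits)
Total length = 6 + 11 + 6 + 11 + 6 = 40 bits.

Unary([5, 10, 5, 10, 5]) = 1111101111111111011111011111111110111110 (40 bits)


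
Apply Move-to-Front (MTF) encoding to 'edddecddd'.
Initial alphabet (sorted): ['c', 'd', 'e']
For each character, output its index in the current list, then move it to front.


MTF encoding:
'e': index 2 in ['c', 'd', 'e'] -> ['e', 'c', 'd']
'd': index 2 in ['e', 'c', 'd'] -> ['d', 'e', 'c']
'd': index 0 in ['d', 'e', 'c'] -> ['d', 'e', 'c']
'd': index 0 in ['d', 'e', 'c'] -> ['d', 'e', 'c']
'e': index 1 in ['d', 'e', 'c'] -> ['e', 'd', 'c']
'c': index 2 in ['e', 'd', 'c'] -> ['c', 'e', 'd']
'd': index 2 in ['c', 'e', 'd'] -> ['d', 'c', 'e']
'd': index 0 in ['d', 'c', 'e'] -> ['d', 'c', 'e']
'd': index 0 in ['d', 'c', 'e'] -> ['d', 'c', 'e']


Output: [2, 2, 0, 0, 1, 2, 2, 0, 0]


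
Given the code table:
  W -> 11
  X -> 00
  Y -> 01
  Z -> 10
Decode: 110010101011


Decoding:
11 -> W
00 -> X
10 -> Z
10 -> Z
10 -> Z
11 -> W


Result: WXZZZW


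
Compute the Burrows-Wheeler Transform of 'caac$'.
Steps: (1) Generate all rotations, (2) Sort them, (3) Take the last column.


Rotations (sorted):
  0: $caac -> last char: c
  1: aac$c -> last char: c
  2: ac$ca -> last char: a
  3: c$caa -> last char: a
  4: caac$ -> last char: $


BWT = ccaa$


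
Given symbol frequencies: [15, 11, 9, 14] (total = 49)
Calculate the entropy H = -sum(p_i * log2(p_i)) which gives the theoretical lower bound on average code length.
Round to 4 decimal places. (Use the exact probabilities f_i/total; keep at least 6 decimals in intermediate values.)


Per-symbol terms -p_i * log2(p_i) with p_i = f_i/49:
  p = 15/49 = 0.306122: log2(p) = -1.707819, -p*log2(p) = 0.522802
  p = 11/49 = 0.224490: log2(p) = -2.155278, -p*log2(p) = 0.483838
  p = 9/49 = 0.183673: log2(p) = -2.444785, -p*log2(p) = 0.449042
  p = 14/49 = 0.285714: log2(p) = -1.807355, -p*log2(p) = 0.516387
H = 0.522802 + 0.483838 + 0.449042 + 0.516387 = 1.972069

H = 1.9721 bits/symbol


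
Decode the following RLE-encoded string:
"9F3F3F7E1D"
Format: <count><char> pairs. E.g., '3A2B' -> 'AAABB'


Expanding each <count><char> pair:
  9F -> 'FFFFFFFFF'
  3F -> 'FFF'
  3F -> 'FFF'
  7E -> 'EEEEEEE'
  1D -> 'D'

Decoded = FFFFFFFFFFFFFFFEEEEEEED


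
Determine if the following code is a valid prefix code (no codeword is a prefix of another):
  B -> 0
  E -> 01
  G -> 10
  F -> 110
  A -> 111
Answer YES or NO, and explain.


Checking each pair (does one codeword prefix another?):
  B='0' vs E='01': prefix -- VIOLATION

NO -- this is NOT a valid prefix code. B (0) is a prefix of E (01).


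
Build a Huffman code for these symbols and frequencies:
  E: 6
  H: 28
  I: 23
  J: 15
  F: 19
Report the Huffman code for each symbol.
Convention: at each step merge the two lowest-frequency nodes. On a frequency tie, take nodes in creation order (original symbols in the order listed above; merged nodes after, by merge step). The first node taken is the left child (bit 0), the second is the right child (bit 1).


Huffman tree construction:
Step 1: Merge E(6) + J(15) = 21
Step 2: Merge F(19) + (E+J)(21) = 40
Step 3: Merge I(23) + H(28) = 51
Step 4: Merge (F+(E+J))(40) + (I+H)(51) = 91
Read each symbol's code off the tree from the root (left child = 0, right child = 1).

Codes:
  E: 010 (length 3)
  H: 11 (length 2)
  I: 10 (length 2)
  J: 011 (length 3)
  F: 00 (length 2)
Average code length: 203/91 = 2.2308 bits/symbol


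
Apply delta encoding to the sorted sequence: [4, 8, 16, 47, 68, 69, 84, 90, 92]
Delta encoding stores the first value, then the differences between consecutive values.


First value: 4
Deltas:
  8 - 4 = 4
  16 - 8 = 8
  47 - 16 = 31
  68 - 47 = 21
  69 - 68 = 1
  84 - 69 = 15
  90 - 84 = 6
  92 - 90 = 2


Delta encoded: [4, 4, 8, 31, 21, 1, 15, 6, 2]


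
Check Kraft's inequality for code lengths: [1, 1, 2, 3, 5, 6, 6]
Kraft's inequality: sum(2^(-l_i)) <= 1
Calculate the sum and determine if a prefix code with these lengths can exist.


Sum = 2^(-1) + 2^(-1) + 2^(-2) + 2^(-3) + 2^(-5) + 2^(-6) + 2^(-6)
    = 0.5 + 0.5 + 0.25 + 0.125 + 0.03125 + 0.015625 + 0.015625
    = 92/64 = 1.4375
Since 1.4375 > 1, Kraft's inequality is NOT satisfied.
A prefix code with these lengths CANNOT exist.

Kraft sum = 1.4375. Not satisfied.


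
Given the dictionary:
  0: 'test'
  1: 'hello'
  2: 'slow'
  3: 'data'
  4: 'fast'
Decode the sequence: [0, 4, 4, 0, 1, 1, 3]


Look up each index in the dictionary:
  0 -> 'test'
  4 -> 'fast'
  4 -> 'fast'
  0 -> 'test'
  1 -> 'hello'
  1 -> 'hello'
  3 -> 'data'

Decoded: "test fast fast test hello hello data"


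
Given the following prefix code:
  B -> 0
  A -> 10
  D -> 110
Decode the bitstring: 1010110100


Decoding step by step:
Bits 10 -> A
Bits 10 -> A
Bits 110 -> D
Bits 10 -> A
Bits 0 -> B


Decoded message: AADAB


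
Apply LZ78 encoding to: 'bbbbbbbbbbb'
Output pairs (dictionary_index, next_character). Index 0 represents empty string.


LZ78 encoding steps:
Dictionary: {0: ''}
Step 1: w='' (idx 0), next='b' -> output (0, 'b'), add 'b' as idx 1
Step 2: w='b' (idx 1), next='b' -> output (1, 'b'), add 'bb' as idx 2
Step 3: w='bb' (idx 2), next='b' -> output (2, 'b'), add 'bbb' as idx 3
Step 4: w='bbb' (idx 3), next='b' -> output (3, 'b'), add 'bbbb' as idx 4
Step 5: w='b' (idx 1), end of input -> output (1, '')


Encoded: [(0, 'b'), (1, 'b'), (2, 'b'), (3, 'b'), (1, '')]


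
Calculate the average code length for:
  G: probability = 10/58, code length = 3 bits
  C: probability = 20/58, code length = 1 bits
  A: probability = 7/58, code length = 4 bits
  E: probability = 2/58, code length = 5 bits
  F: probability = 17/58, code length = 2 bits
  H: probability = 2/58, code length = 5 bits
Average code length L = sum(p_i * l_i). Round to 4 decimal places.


Weighted contributions p_i * l_i:
  G: (10/58) * 3 = 30/58
  C: (20/58) * 1 = 20/58
  A: (7/58) * 4 = 28/58
  E: (2/58) * 5 = 10/58
  F: (17/58) * 2 = 34/58
  H: (2/58) * 5 = 10/58
Sum = (30 + 20 + 28 + 10 + 34 + 10)/58 = 132/58

L = 132/58 = 2.2759 bits/symbol


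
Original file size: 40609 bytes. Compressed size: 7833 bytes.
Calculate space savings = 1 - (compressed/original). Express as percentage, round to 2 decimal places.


ratio = compressed/original = 7833/40609 = 0.192888
savings = 1 - ratio = 1 - 0.192888 = 0.807112
as a percentage: 0.807112 * 100 = 80.71%

Space savings = 1 - 7833/40609 = 80.71%


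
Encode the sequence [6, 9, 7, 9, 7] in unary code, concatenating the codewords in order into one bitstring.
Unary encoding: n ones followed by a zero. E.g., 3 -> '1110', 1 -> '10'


Encode each number as n ones followed by a terminating 0:
  6 -> 1111110 (7 bits)
  9 -> 1111111110 (10 bits)
  7 -> 11111110 (8 bits)
  9 -> 1111111110 (10 bits)
  7 -> 11111110 (8 bits)
Total length = 7 + 10 + 8 + 10 + 8 = 43 bits.

Unary([6, 9, 7, 9, 7]) = 1111110111111111011111110111111111011111110 (43 bits)


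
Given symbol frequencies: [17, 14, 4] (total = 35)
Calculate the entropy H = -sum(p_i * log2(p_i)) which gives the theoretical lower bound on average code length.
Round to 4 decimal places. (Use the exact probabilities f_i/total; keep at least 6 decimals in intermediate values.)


Per-symbol terms -p_i * log2(p_i) with p_i = f_i/35:
  p = 17/35 = 0.485714: log2(p) = -1.041820, -p*log2(p) = 0.506027
  p = 14/35 = 0.400000: log2(p) = -1.321928, -p*log2(p) = 0.528771
  p = 4/35 = 0.114286: log2(p) = -3.129283, -p*log2(p) = 0.357632
H = 0.506027 + 0.528771 + 0.357632 = 1.392430

H = 1.3924 bits/symbol


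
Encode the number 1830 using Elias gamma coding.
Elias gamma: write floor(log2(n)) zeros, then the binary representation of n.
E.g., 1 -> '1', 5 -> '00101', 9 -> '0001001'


num_bits = floor(log2(1830)) + 1 = 11
leading_zeros = num_bits - 1 = 10
binary(1830) = 11100100110

Elias gamma(1830) = '0000000000' + '11100100110' = 000000000011100100110 (21 bits)


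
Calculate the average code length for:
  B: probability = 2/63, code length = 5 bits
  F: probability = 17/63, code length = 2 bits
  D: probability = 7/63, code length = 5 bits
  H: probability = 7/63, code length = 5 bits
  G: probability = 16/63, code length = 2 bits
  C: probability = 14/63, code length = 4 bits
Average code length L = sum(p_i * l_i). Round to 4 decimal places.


Weighted contributions p_i * l_i:
  B: (2/63) * 5 = 10/63
  F: (17/63) * 2 = 34/63
  D: (7/63) * 5 = 35/63
  H: (7/63) * 5 = 35/63
  G: (16/63) * 2 = 32/63
  C: (14/63) * 4 = 56/63
Sum = (10 + 34 + 35 + 35 + 32 + 56)/63 = 202/63

L = 202/63 = 3.2063 bits/symbol


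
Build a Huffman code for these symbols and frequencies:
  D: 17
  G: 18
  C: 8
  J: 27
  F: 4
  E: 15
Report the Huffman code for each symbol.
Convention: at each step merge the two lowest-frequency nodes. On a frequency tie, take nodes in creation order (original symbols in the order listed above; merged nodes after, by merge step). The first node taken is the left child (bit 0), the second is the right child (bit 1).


Huffman tree construction:
Step 1: Merge F(4) + C(8) = 12
Step 2: Merge (F+C)(12) + E(15) = 27
Step 3: Merge D(17) + G(18) = 35
Step 4: Merge J(27) + ((F+C)+E)(27) = 54
Step 5: Merge (D+G)(35) + (J+((F+C)+E))(54) = 89
Read each symbol's code off the tree from the root (left child = 0, right child = 1).

Codes:
  D: 00 (length 2)
  G: 01 (length 2)
  C: 1101 (length 4)
  J: 10 (length 2)
  F: 1100 (length 4)
  E: 111 (length 3)
Average code length: 217/89 = 2.4382 bits/symbol


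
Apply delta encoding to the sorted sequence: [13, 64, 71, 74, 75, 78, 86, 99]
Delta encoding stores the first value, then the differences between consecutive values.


First value: 13
Deltas:
  64 - 13 = 51
  71 - 64 = 7
  74 - 71 = 3
  75 - 74 = 1
  78 - 75 = 3
  86 - 78 = 8
  99 - 86 = 13


Delta encoded: [13, 51, 7, 3, 1, 3, 8, 13]


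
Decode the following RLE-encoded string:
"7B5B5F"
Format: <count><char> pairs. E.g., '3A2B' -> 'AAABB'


Expanding each <count><char> pair:
  7B -> 'BBBBBBB'
  5B -> 'BBBBB'
  5F -> 'FFFFF'

Decoded = BBBBBBBBBBBBFFFFF


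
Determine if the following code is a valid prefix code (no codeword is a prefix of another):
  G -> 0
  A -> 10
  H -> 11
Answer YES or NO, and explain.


Checking each pair (does one codeword prefix another?):
  G='0' vs A='10': no prefix
  G='0' vs H='11': no prefix
  A='10' vs G='0': no prefix
  A='10' vs H='11': no prefix
  H='11' vs G='0': no prefix
  H='11' vs A='10': no prefix
No violation found over all pairs.

YES -- this is a valid prefix code. No codeword is a prefix of any other codeword.


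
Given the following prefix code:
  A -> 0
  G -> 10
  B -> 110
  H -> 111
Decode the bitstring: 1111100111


Decoding step by step:
Bits 111 -> H
Bits 110 -> B
Bits 0 -> A
Bits 111 -> H


Decoded message: HBAH


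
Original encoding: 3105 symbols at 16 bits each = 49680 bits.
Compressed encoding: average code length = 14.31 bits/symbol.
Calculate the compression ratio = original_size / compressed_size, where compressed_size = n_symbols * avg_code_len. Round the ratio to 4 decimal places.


original_size = n_symbols * orig_bits = 3105 * 16 = 49680 bits
compressed_size = n_symbols * avg_code_len = 3105 * 14.31 = 44432.55 bits
ratio = original_size / compressed_size = 49680 / 44432.55 = 1.1181

Compression ratio = 1.1181


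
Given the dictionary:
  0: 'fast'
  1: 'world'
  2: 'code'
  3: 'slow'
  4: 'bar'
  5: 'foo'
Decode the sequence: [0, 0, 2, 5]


Look up each index in the dictionary:
  0 -> 'fast'
  0 -> 'fast'
  2 -> 'code'
  5 -> 'foo'

Decoded: "fast fast code foo"


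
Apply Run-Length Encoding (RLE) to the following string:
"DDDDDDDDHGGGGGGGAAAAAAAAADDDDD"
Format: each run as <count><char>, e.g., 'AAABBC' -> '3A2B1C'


Scanning runs left to right:
  i=0: run of 'D' x 8 -> '8D'
  i=8: run of 'H' x 1 -> '1H'
  i=9: run of 'G' x 7 -> '7G'
  i=16: run of 'A' x 9 -> '9A'
  i=25: run of 'D' x 5 -> '5D'

RLE = 8D1H7G9A5D


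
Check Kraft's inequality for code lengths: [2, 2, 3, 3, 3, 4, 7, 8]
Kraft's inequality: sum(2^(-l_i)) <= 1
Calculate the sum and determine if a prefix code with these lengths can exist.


Sum = 2^(-2) + 2^(-2) + 2^(-3) + 2^(-3) + 2^(-3) + 2^(-4) + 2^(-7) + 2^(-8)
    = 0.25 + 0.25 + 0.125 + 0.125 + 0.125 + 0.0625 + 0.0078125 + 0.00390625
    = 243/256 = 0.94921875
Since 0.94921875 <= 1, Kraft's inequality IS satisfied.
A prefix code with these lengths CAN exist.

Kraft sum = 0.94921875. Satisfied.


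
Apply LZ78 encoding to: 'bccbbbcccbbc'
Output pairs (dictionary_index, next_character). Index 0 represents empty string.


LZ78 encoding steps:
Dictionary: {0: ''}
Step 1: w='' (idx 0), next='b' -> output (0, 'b'), add 'b' as idx 1
Step 2: w='' (idx 0), next='c' -> output (0, 'c'), add 'c' as idx 2
Step 3: w='c' (idx 2), next='b' -> output (2, 'b'), add 'cb' as idx 3
Step 4: w='b' (idx 1), next='b' -> output (1, 'b'), add 'bb' as idx 4
Step 5: w='c' (idx 2), next='c' -> output (2, 'c'), add 'cc' as idx 5
Step 6: w='cb' (idx 3), next='b' -> output (3, 'b'), add 'cbb' as idx 6
Step 7: w='c' (idx 2), end of input -> output (2, '')


Encoded: [(0, 'b'), (0, 'c'), (2, 'b'), (1, 'b'), (2, 'c'), (3, 'b'), (2, '')]


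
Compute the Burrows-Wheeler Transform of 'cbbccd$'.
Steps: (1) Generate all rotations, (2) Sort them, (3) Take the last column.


Rotations (sorted):
  0: $cbbccd -> last char: d
  1: bbccd$c -> last char: c
  2: bccd$cb -> last char: b
  3: cbbccd$ -> last char: $
  4: ccd$cbb -> last char: b
  5: cd$cbbc -> last char: c
  6: d$cbbcc -> last char: c


BWT = dcb$bcc


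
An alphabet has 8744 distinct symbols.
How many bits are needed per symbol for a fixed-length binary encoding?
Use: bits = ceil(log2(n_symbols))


log2(8744) = 13.0941
Bracket: 2^13 = 8192 < 8744 <= 2^14 = 16384
So ceil(log2(8744)) = 14

bits = ceil(log2(8744)) = ceil(13.0941) = 14 bits


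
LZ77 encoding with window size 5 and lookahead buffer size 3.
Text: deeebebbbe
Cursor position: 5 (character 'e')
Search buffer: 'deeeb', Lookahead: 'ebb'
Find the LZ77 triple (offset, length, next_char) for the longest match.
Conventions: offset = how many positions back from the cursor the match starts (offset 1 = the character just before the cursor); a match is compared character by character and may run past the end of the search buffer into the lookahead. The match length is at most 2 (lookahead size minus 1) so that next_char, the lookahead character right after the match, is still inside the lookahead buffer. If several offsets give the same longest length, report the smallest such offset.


Try each offset into the search buffer:
  offset=1 (pos 4, char 'b'): match length 0
  offset=2 (pos 3, char 'e'): match length 2
  offset=3 (pos 2, char 'e'): match length 1
  offset=4 (pos 1, char 'e'): match length 1
  offset=5 (pos 0, char 'd'): match length 0
Longest match has length 2 at offset 2.
next_char = character at position 5 + 2 = 7 -> 'b'

Best match: offset=2, length=2 (matching 'eb' starting at position 3)
LZ77 triple: (2, 2, 'b')


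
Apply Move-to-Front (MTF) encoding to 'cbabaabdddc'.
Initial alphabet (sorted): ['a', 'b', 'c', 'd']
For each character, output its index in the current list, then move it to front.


MTF encoding:
'c': index 2 in ['a', 'b', 'c', 'd'] -> ['c', 'a', 'b', 'd']
'b': index 2 in ['c', 'a', 'b', 'd'] -> ['b', 'c', 'a', 'd']
'a': index 2 in ['b', 'c', 'a', 'd'] -> ['a', 'b', 'c', 'd']
'b': index 1 in ['a', 'b', 'c', 'd'] -> ['b', 'a', 'c', 'd']
'a': index 1 in ['b', 'a', 'c', 'd'] -> ['a', 'b', 'c', 'd']
'a': index 0 in ['a', 'b', 'c', 'd'] -> ['a', 'b', 'c', 'd']
'b': index 1 in ['a', 'b', 'c', 'd'] -> ['b', 'a', 'c', 'd']
'd': index 3 in ['b', 'a', 'c', 'd'] -> ['d', 'b', 'a', 'c']
'd': index 0 in ['d', 'b', 'a', 'c'] -> ['d', 'b', 'a', 'c']
'd': index 0 in ['d', 'b', 'a', 'c'] -> ['d', 'b', 'a', 'c']
'c': index 3 in ['d', 'b', 'a', 'c'] -> ['c', 'd', 'b', 'a']


Output: [2, 2, 2, 1, 1, 0, 1, 3, 0, 0, 3]


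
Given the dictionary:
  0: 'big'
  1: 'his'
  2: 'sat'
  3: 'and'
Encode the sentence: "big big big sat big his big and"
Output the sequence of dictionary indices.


Look up each word in the dictionary:
  'big' -> 0
  'big' -> 0
  'big' -> 0
  'sat' -> 2
  'big' -> 0
  'his' -> 1
  'big' -> 0
  'and' -> 3

Encoded: [0, 0, 0, 2, 0, 1, 0, 3]


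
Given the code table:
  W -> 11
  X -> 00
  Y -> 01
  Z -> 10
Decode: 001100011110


Decoding:
00 -> X
11 -> W
00 -> X
01 -> Y
11 -> W
10 -> Z


Result: XWXYWZ


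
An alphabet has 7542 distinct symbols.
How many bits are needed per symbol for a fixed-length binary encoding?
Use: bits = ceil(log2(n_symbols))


log2(7542) = 12.8807
Bracket: 2^12 = 4096 < 7542 <= 2^13 = 8192
So ceil(log2(7542)) = 13

bits = ceil(log2(7542)) = ceil(12.8807) = 13 bits


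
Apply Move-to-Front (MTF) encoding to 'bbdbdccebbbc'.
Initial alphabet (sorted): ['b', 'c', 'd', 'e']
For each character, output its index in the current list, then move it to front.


MTF encoding:
'b': index 0 in ['b', 'c', 'd', 'e'] -> ['b', 'c', 'd', 'e']
'b': index 0 in ['b', 'c', 'd', 'e'] -> ['b', 'c', 'd', 'e']
'd': index 2 in ['b', 'c', 'd', 'e'] -> ['d', 'b', 'c', 'e']
'b': index 1 in ['d', 'b', 'c', 'e'] -> ['b', 'd', 'c', 'e']
'd': index 1 in ['b', 'd', 'c', 'e'] -> ['d', 'b', 'c', 'e']
'c': index 2 in ['d', 'b', 'c', 'e'] -> ['c', 'd', 'b', 'e']
'c': index 0 in ['c', 'd', 'b', 'e'] -> ['c', 'd', 'b', 'e']
'e': index 3 in ['c', 'd', 'b', 'e'] -> ['e', 'c', 'd', 'b']
'b': index 3 in ['e', 'c', 'd', 'b'] -> ['b', 'e', 'c', 'd']
'b': index 0 in ['b', 'e', 'c', 'd'] -> ['b', 'e', 'c', 'd']
'b': index 0 in ['b', 'e', 'c', 'd'] -> ['b', 'e', 'c', 'd']
'c': index 2 in ['b', 'e', 'c', 'd'] -> ['c', 'b', 'e', 'd']


Output: [0, 0, 2, 1, 1, 2, 0, 3, 3, 0, 0, 2]


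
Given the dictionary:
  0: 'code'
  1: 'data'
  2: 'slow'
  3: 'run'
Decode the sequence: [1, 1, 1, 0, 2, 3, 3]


Look up each index in the dictionary:
  1 -> 'data'
  1 -> 'data'
  1 -> 'data'
  0 -> 'code'
  2 -> 'slow'
  3 -> 'run'
  3 -> 'run'

Decoded: "data data data code slow run run"


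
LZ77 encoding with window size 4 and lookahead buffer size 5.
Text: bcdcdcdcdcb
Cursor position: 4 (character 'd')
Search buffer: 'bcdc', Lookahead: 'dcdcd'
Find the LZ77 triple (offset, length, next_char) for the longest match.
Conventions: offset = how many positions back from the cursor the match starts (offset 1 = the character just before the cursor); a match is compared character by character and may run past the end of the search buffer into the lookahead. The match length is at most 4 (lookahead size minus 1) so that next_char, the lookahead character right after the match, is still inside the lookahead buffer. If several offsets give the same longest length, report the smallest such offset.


Try each offset into the search buffer:
  offset=1 (pos 3, char 'c'): match length 0
  offset=2 (pos 2, char 'd'): match length 4
  offset=3 (pos 1, char 'c'): match length 0
  offset=4 (pos 0, char 'b'): match length 0
Longest match has length 4 at offset 2.
next_char = character at position 4 + 4 = 8 -> 'd'

Best match: offset=2, length=4 (matching 'dcdc' starting at position 2)
LZ77 triple: (2, 4, 'd')


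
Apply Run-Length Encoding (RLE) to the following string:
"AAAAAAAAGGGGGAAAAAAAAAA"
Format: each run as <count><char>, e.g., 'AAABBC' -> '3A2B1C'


Scanning runs left to right:
  i=0: run of 'A' x 8 -> '8A'
  i=8: run of 'G' x 5 -> '5G'
  i=13: run of 'A' x 10 -> '10A'

RLE = 8A5G10A


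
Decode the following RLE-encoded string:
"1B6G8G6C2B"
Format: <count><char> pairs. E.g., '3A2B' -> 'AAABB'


Expanding each <count><char> pair:
  1B -> 'B'
  6G -> 'GGGGGG'
  8G -> 'GGGGGGGG'
  6C -> 'CCCCCC'
  2B -> 'BB'

Decoded = BGGGGGGGGGGGGGGCCCCCCBB


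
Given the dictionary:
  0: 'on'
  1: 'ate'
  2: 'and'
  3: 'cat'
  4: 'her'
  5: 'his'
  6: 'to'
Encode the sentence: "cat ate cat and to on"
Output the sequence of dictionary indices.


Look up each word in the dictionary:
  'cat' -> 3
  'ate' -> 1
  'cat' -> 3
  'and' -> 2
  'to' -> 6
  'on' -> 0

Encoded: [3, 1, 3, 2, 6, 0]


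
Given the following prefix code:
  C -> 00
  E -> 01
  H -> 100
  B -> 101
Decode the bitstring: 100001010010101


Decoding step by step:
Bits 100 -> H
Bits 00 -> C
Bits 101 -> B
Bits 00 -> C
Bits 101 -> B
Bits 01 -> E


Decoded message: HCBCBE


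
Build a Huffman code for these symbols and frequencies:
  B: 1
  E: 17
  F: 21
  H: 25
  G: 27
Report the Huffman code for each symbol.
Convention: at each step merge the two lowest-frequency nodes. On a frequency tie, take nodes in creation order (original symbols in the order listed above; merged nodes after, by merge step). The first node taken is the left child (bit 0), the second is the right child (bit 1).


Huffman tree construction:
Step 1: Merge B(1) + E(17) = 18
Step 2: Merge (B+E)(18) + F(21) = 39
Step 3: Merge H(25) + G(27) = 52
Step 4: Merge ((B+E)+F)(39) + (H+G)(52) = 91
Read each symbol's code off the tree from the root (left child = 0, right child = 1).

Codes:
  B: 000 (length 3)
  E: 001 (length 3)
  F: 01 (length 2)
  H: 10 (length 2)
  G: 11 (length 2)
Average code length: 200/91 = 2.1978 bits/symbol


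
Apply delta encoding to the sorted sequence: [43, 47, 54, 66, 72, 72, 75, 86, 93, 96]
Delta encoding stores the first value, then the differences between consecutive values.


First value: 43
Deltas:
  47 - 43 = 4
  54 - 47 = 7
  66 - 54 = 12
  72 - 66 = 6
  72 - 72 = 0
  75 - 72 = 3
  86 - 75 = 11
  93 - 86 = 7
  96 - 93 = 3


Delta encoded: [43, 4, 7, 12, 6, 0, 3, 11, 7, 3]


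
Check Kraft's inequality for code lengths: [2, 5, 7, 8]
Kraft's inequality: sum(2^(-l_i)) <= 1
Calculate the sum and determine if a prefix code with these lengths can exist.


Sum = 2^(-2) + 2^(-5) + 2^(-7) + 2^(-8)
    = 0.25 + 0.03125 + 0.0078125 + 0.00390625
    = 75/256 = 0.29296875
Since 0.29296875 <= 1, Kraft's inequality IS satisfied.
A prefix code with these lengths CAN exist.

Kraft sum = 0.29296875. Satisfied.


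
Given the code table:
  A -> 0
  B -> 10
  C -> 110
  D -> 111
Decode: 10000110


Decoding:
10 -> B
0 -> A
0 -> A
0 -> A
110 -> C


Result: BAAAC


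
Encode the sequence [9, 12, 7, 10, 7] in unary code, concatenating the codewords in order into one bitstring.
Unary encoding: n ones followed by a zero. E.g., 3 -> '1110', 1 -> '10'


Encode each number as n ones followed by a terminating 0:
  9 -> 1111111110 (10 bits)
  12 -> 1111111111110 (13 bits)
  7 -> 11111110 (8 bits)
  10 -> 11111111110 (11 bits)
  7 -> 11111110 (8 bits)
Total length = 10 + 13 + 8 + 11 + 8 = 50 bits.

Unary([9, 12, 7, 10, 7]) = 11111111101111111111110111111101111111111011111110 (50 bits)


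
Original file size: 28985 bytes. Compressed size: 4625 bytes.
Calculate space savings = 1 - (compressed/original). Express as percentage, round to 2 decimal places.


ratio = compressed/original = 4625/28985 = 0.159565
savings = 1 - ratio = 1 - 0.159565 = 0.840435
as a percentage: 0.840435 * 100 = 84.04%

Space savings = 1 - 4625/28985 = 84.04%


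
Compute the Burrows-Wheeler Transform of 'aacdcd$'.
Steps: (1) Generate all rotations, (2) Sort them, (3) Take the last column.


Rotations (sorted):
  0: $aacdcd -> last char: d
  1: aacdcd$ -> last char: $
  2: acdcd$a -> last char: a
  3: cd$aacd -> last char: d
  4: cdcd$aa -> last char: a
  5: d$aacdc -> last char: c
  6: dcd$aac -> last char: c


BWT = d$adacc


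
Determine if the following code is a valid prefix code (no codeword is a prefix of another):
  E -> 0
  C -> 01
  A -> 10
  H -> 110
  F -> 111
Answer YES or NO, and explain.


Checking each pair (does one codeword prefix another?):
  E='0' vs C='01': prefix -- VIOLATION

NO -- this is NOT a valid prefix code. E (0) is a prefix of C (01).


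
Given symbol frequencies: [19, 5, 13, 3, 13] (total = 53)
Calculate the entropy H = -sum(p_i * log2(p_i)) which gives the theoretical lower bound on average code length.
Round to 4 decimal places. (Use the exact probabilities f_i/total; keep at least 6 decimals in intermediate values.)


Per-symbol terms -p_i * log2(p_i) with p_i = f_i/53:
  p = 19/53 = 0.358491: log2(p) = -1.479993, -p*log2(p) = 0.530564
  p = 5/53 = 0.094340: log2(p) = -3.405992, -p*log2(p) = 0.321320
  p = 13/53 = 0.245283: log2(p) = -2.027481, -p*log2(p) = 0.497307
  p = 3/53 = 0.056604: log2(p) = -4.142958, -p*log2(p) = 0.234507
  p = 13/53 = 0.245283: log2(p) = -2.027481, -p*log2(p) = 0.497307
H = 0.530564 + 0.321320 + 0.497307 + 0.234507 + 0.497307 = 2.081005

H = 2.081 bits/symbol


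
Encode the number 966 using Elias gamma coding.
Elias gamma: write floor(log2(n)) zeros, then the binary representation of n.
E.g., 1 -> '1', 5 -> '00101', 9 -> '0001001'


num_bits = floor(log2(966)) + 1 = 10
leading_zeros = num_bits - 1 = 9
binary(966) = 1111000110

Elias gamma(966) = '000000000' + '1111000110' = 0000000001111000110 (19 bits)


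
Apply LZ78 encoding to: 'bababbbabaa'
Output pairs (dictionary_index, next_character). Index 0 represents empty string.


LZ78 encoding steps:
Dictionary: {0: ''}
Step 1: w='' (idx 0), next='b' -> output (0, 'b'), add 'b' as idx 1
Step 2: w='' (idx 0), next='a' -> output (0, 'a'), add 'a' as idx 2
Step 3: w='b' (idx 1), next='a' -> output (1, 'a'), add 'ba' as idx 3
Step 4: w='b' (idx 1), next='b' -> output (1, 'b'), add 'bb' as idx 4
Step 5: w='ba' (idx 3), next='b' -> output (3, 'b'), add 'bab' as idx 5
Step 6: w='a' (idx 2), next='a' -> output (2, 'a'), add 'aa' as idx 6


Encoded: [(0, 'b'), (0, 'a'), (1, 'a'), (1, 'b'), (3, 'b'), (2, 'a')]


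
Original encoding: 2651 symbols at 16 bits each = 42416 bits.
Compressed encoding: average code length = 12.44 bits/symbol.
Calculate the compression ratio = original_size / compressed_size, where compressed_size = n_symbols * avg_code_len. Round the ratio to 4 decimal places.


original_size = n_symbols * orig_bits = 2651 * 16 = 42416 bits
compressed_size = n_symbols * avg_code_len = 2651 * 12.44 = 32978.44 bits
ratio = original_size / compressed_size = 42416 / 32978.44 = 1.2862

Compression ratio = 1.2862


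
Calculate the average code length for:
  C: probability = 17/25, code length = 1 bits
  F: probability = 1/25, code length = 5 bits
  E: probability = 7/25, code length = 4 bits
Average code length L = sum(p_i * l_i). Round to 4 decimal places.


Weighted contributions p_i * l_i:
  C: (17/25) * 1 = 17/25
  F: (1/25) * 5 = 5/25
  E: (7/25) * 4 = 28/25
Sum = (17 + 5 + 28)/25 = 50/25

L = 50/25 = 2.0000 bits/symbol


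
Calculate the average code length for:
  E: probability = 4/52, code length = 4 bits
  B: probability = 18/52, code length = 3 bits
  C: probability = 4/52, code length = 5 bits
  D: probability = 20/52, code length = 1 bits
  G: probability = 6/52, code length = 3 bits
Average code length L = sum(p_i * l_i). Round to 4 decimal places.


Weighted contributions p_i * l_i:
  E: (4/52) * 4 = 16/52
  B: (18/52) * 3 = 54/52
  C: (4/52) * 5 = 20/52
  D: (20/52) * 1 = 20/52
  G: (6/52) * 3 = 18/52
Sum = (16 + 54 + 20 + 20 + 18)/52 = 128/52

L = 128/52 = 2.4615 bits/symbol


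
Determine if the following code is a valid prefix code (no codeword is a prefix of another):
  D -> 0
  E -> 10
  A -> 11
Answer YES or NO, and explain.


Checking each pair (does one codeword prefix another?):
  D='0' vs E='10': no prefix
  D='0' vs A='11': no prefix
  E='10' vs D='0': no prefix
  E='10' vs A='11': no prefix
  A='11' vs D='0': no prefix
  A='11' vs E='10': no prefix
No violation found over all pairs.

YES -- this is a valid prefix code. No codeword is a prefix of any other codeword.


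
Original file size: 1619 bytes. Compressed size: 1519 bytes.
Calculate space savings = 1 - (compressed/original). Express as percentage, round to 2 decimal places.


ratio = compressed/original = 1519/1619 = 0.938233
savings = 1 - ratio = 1 - 0.938233 = 0.061767
as a percentage: 0.061767 * 100 = 6.18%

Space savings = 1 - 1519/1619 = 6.18%


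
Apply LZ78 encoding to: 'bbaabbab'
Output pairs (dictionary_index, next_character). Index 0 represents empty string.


LZ78 encoding steps:
Dictionary: {0: ''}
Step 1: w='' (idx 0), next='b' -> output (0, 'b'), add 'b' as idx 1
Step 2: w='b' (idx 1), next='a' -> output (1, 'a'), add 'ba' as idx 2
Step 3: w='' (idx 0), next='a' -> output (0, 'a'), add 'a' as idx 3
Step 4: w='b' (idx 1), next='b' -> output (1, 'b'), add 'bb' as idx 4
Step 5: w='a' (idx 3), next='b' -> output (3, 'b'), add 'ab' as idx 5


Encoded: [(0, 'b'), (1, 'a'), (0, 'a'), (1, 'b'), (3, 'b')]
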